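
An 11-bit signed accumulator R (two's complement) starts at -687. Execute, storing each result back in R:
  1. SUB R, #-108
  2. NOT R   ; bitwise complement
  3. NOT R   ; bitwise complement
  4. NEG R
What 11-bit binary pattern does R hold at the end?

01001000011

Start: R = -687 = 10101010001.
R = -687 − (-108) = -579 = 10110111101
R = NOT 10110111101 = 01001000010 = 578
R = NOT 01001000010 = 10110111101 = -579
R = −(-579) = 579 = 01001000011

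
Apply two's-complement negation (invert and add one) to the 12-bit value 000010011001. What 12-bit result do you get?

111101100111

Invert: 111101100110. Add 1: 111101100111.
Check: 000010011001 = 153, 111101100111 = -153.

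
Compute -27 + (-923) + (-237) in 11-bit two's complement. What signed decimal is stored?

-27 + (-923) = -950 (10001001010)
-950 + (-237) = -1187 → wraps to 861 (01101011101)

861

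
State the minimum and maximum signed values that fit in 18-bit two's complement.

min = -131072, max = 131071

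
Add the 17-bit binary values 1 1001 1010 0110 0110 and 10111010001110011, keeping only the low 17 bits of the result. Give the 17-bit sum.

10000111011011001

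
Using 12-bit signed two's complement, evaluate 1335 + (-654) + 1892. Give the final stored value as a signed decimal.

-1523

1335 + (-654) = 681 (001010101001)
681 + 1892 = 2573 → wraps to -1523 (101000001101)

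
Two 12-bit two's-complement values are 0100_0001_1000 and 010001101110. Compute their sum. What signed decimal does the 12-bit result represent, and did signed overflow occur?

-1914; overflow

0100_0001_1000 → 010000011000 = 1048 (signed)
010001101110 = 1134 (signed)
  010000011000
+ 010001101110
= 100010000110
Result 100010000110: MSB = 1 → 2182 − 4096 = -1914.
Both addends are non-negative but the stored result is negative: signed overflow. The true value 1048 + 1134 = 2182 lies outside [-2048, 2047].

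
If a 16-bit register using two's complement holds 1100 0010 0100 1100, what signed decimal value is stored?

MSB is 1, so the value is negative.
Unsigned reading: 49740. Subtract 2^16 = 65536: 49740 − 65536 = -15796.

-15796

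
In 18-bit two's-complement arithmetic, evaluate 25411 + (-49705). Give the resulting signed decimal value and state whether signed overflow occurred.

-24294; no overflow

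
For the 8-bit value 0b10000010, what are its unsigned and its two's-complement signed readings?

unsigned = 130, signed = -126

Unsigned: 10000010 = 130.
Signed: MSB=1 → 130 − 256 = -126.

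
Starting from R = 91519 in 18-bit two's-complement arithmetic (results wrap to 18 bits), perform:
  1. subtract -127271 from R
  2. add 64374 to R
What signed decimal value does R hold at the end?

Start: R = 91519 = 010110010101111111.
R = 91519 − (-127271) = 218790; wraps to -43354 = 110101011010100110
R = -43354 + 64374 = 21020 = 000101001000011100

21020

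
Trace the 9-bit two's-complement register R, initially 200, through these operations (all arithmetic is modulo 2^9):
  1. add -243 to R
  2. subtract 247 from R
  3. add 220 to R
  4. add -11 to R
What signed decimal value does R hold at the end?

-81

Start: R = 200 = 011001000.
R = 200 + (-243) = -43 = 111010101
R = -43 − 247 = -290; wraps to 222 = 011011110
R = 222 + 220 = 442; wraps to -70 = 110111010
R = -70 + (-11) = -81 = 110101111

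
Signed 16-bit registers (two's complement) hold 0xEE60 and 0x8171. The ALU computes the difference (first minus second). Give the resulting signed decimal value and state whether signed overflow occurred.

0xEE60 = 1110111001100000 = -4512 (signed)
0x8171 = 1000000101110001 = -32399 (signed)
Subtract via negate-and-add: invert 1000000101110001 + 1 = 0111111010001111 (i.e. 32399).
  1110111001100000
+ 0111111010001111
= 0110110011101111  (discard carry-out 1)
Result 0110110011101111: MSB = 0 → value 27887.
Addends (after negating the subtrahend) have opposite signs, so signed overflow cannot occur.

27887; no overflow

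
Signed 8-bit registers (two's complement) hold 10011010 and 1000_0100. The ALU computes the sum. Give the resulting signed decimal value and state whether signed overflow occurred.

30; overflow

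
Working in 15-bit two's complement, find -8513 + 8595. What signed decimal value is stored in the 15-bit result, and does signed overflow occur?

-8513 → 101111010111111
8595 → 010000110010011
  101111010111111
+ 010000110010011
= 000000001010010  (discard carry-out 1)
Result 000000001010010: MSB = 0 → value 82.
Addends have opposite signs, so signed overflow cannot occur.

82; no overflow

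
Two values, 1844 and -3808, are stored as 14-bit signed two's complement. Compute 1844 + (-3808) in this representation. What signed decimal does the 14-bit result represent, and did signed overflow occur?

1844 → 00011100110100
-3808 → 11000100100000
  00011100110100
+ 11000100100000
= 11100001010100
Result 11100001010100: MSB = 1 → 14420 − 16384 = -1964.
Addends have opposite signs, so signed overflow cannot occur.

-1964; no overflow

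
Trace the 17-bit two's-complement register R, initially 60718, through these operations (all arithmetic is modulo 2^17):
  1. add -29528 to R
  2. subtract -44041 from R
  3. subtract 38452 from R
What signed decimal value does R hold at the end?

36779

Start: R = 60718 = 01110110100101110.
R = 60718 + (-29528) = 31190 = 00111100111010110
R = 31190 − (-44041) = 75231; wraps to -55841 = 10010010111011111
R = -55841 − 38452 = -94293; wraps to 36779 = 01000111110101011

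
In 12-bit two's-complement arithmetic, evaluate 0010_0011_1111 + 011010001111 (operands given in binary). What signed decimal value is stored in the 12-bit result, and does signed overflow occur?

-1842; overflow

0010_0011_1111 → 001000111111 = 575 (signed)
011010001111 = 1679 (signed)
  001000111111
+ 011010001111
= 100011001110
Result 100011001110: MSB = 1 → 2254 − 4096 = -1842.
Both addends are non-negative but the stored result is negative: signed overflow. The true value 575 + 1679 = 2254 lies outside [-2048, 2047].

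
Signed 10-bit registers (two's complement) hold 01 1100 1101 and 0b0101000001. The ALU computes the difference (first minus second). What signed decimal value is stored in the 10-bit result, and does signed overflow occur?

01 1100 1101 → 0111001101 = 461 (signed)
0b0101000001 → 0101000001 = 321 (signed)
Subtract via negate-and-add: invert 0101000001 + 1 = 1010111111 (i.e. -321).
  0111001101
+ 1010111111
= 0010001100  (discard carry-out 1)
Result 0010001100: MSB = 0 → value 140.
Addends (after negating the subtrahend) have opposite signs, so signed overflow cannot occur.

140; no overflow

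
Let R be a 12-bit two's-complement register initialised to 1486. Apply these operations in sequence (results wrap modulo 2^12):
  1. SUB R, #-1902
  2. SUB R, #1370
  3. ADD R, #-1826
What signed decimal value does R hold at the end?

192

Start: R = 1486 = 010111001110.
R = 1486 − (-1902) = 3388; wraps to -708 = 110100111100
R = -708 − 1370 = -2078; wraps to 2018 = 011111100010
R = 2018 + (-1826) = 192 = 000011000000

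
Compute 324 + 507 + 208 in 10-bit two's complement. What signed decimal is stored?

15

324 + 507 = 831 → wraps to -193 (1100111111)
-193 + 208 = 15 (0000001111)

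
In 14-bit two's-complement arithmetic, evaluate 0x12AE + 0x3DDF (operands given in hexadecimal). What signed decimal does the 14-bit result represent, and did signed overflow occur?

0x12AE = 01001010101110 = 4782 (signed)
0x3DDF = 11110111011111 = -545 (signed)
  01001010101110
+ 11110111011111
= 01000010001101  (discard carry-out 1)
Result 01000010001101: MSB = 0 → value 4237.
Addends have opposite signs, so signed overflow cannot occur.

4237; no overflow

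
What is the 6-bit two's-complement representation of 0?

0 is non-negative, so write it directly in 6 bits: 000000.

000000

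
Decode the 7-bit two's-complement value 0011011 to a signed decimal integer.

MSB is 0, so the value is non-negative: 0011011 = 27.

27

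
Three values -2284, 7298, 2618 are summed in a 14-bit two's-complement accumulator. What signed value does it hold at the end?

7632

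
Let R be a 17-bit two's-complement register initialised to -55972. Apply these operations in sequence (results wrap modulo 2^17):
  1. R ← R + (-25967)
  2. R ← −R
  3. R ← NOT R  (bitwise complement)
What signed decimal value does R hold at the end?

Start: R = -55972 = 10010010101011100.
R = -55972 + (-25967) = -81939; wraps to 49133 = 01011111111101101
R = −(49133) = -49133 = 10100000000010011
R = NOT 10100000000010011 = 01011111111101100 = 49132

49132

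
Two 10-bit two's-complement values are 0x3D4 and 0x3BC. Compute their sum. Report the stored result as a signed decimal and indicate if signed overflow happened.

0x3D4 = 1111010100 = -44 (signed)
0x3BC = 1110111100 = -68 (signed)
  1111010100
+ 1110111100
= 1110010000  (discard carry-out 1)
Result 1110010000: MSB = 1 → 912 − 1024 = -112.
Both addends are negative and so is the stored result: no signed overflow.

-112; no overflow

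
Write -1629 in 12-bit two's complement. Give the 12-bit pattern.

100110100011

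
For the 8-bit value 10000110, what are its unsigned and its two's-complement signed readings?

Unsigned: 10000110 = 134.
Signed: MSB=1 → 134 − 256 = -122.

unsigned = 134, signed = -122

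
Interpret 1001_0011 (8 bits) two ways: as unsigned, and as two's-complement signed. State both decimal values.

unsigned = 147, signed = -109

Unsigned: 10010011 = 147.
Signed: MSB=1 → 147 − 256 = -109.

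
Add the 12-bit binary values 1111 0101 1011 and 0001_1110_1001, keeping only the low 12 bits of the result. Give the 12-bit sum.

  111101011011
+ 000111101001
= 000101000100  (discard carry-out 1)

000101000100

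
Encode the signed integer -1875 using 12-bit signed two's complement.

100010101101

|-1875| = 1875 = 011101010011 in 12 bits.
Invert the bits: 100010101100. Add 1: 100010101101.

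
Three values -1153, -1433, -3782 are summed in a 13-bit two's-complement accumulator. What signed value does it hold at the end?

-1153 + (-1433) = -2586 (1010111100110)
-2586 + (-3782) = -6368 → wraps to 1824 (0011100100000)

1824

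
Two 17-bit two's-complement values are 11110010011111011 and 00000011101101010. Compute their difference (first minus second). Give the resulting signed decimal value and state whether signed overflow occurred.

11110010011111011 = -6917 (signed)
00000011101101010 = 1898 (signed)
Subtract via negate-and-add: invert 00000011101101010 + 1 = 11111100010010110 (i.e. -1898).
  11110010011111011
+ 11111100010010110
= 11101110110010001  (discard carry-out 1)
Result 11101110110010001: MSB = 1 → 122257 − 131072 = -8815.
Both addends (after negating the subtrahend) are negative and so is the stored result: no signed overflow.

-8815; no overflow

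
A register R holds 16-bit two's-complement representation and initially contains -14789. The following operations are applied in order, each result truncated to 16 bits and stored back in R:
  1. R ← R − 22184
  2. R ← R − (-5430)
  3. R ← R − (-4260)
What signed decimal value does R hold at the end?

-27283

Start: R = -14789 = 1100011000111011.
R = -14789 − 22184 = -36973; wraps to 28563 = 0110111110010011
R = 28563 − (-5430) = 33993; wraps to -31543 = 1000010011001001
R = -31543 − (-4260) = -27283 = 1001010101101101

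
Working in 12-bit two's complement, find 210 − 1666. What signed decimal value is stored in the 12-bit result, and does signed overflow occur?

210 → 000011010010
1666 → 011010000010
Subtract via negate-and-add: invert 011010000010 + 1 = 100101111110 (i.e. -1666).
  000011010010
+ 100101111110
= 101001010000
Result 101001010000: MSB = 1 → 2640 − 4096 = -1456.
Addends (after negating the subtrahend) have opposite signs, so signed overflow cannot occur.

-1456; no overflow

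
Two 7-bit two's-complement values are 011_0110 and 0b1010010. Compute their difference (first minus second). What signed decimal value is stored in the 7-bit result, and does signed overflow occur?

-28; overflow

011_0110 → 0110110 = 54 (signed)
0b1010010 → 1010010 = -46 (signed)
Subtract via negate-and-add: invert 1010010 + 1 = 0101110 (i.e. 46).
  0110110
+ 0101110
= 1100100
Result 1100100: MSB = 1 → 100 − 128 = -28.
Both addends (after negating the subtrahend) are non-negative but the stored result is negative: signed overflow. The true value 54 − (-46) = 100 lies outside [-64, 63].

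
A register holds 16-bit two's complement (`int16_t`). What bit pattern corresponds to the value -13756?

1100101001000100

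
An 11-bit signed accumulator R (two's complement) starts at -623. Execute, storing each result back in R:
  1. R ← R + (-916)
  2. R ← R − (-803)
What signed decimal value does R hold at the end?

-736

Start: R = -623 = 10110010001.
R = -623 + (-916) = -1539; wraps to 509 = 00111111101
R = 509 − (-803) = 1312; wraps to -736 = 10100100000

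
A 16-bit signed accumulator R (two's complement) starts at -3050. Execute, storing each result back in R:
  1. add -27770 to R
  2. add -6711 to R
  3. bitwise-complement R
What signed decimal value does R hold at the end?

Start: R = -3050 = 1111010000010110.
R = -3050 + (-27770) = -30820 = 1000011110011100
R = -30820 + (-6711) = -37531; wraps to 28005 = 0110110101100101
R = NOT 0110110101100101 = 1001001010011010 = -28006

-28006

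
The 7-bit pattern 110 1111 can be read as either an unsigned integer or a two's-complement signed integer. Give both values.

unsigned = 111, signed = -17

Unsigned: 1101111 = 111.
Signed: MSB=1 → 111 − 128 = -17.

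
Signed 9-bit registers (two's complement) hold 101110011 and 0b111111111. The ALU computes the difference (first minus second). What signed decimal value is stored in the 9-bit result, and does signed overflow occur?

101110011 = -141 (signed)
0b111111111 → 111111111 = -1 (signed)
Subtract via negate-and-add: invert 111111111 + 1 = 000000001 (i.e. 1).
  101110011
+ 000000001
= 101110100
Result 101110100: MSB = 1 → 372 − 512 = -140.
Addends (after negating the subtrahend) have opposite signs, so signed overflow cannot occur.

-140; no overflow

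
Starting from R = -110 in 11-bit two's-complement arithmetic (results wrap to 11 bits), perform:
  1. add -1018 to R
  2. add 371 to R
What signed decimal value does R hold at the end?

-757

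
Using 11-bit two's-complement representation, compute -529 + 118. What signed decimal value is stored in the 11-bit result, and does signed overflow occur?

-411; no overflow

-529 → 10111101111
118 → 00001110110
  10111101111
+ 00001110110
= 11001100101
Result 11001100101: MSB = 1 → 1637 − 2048 = -411.
Addends have opposite signs, so signed overflow cannot occur.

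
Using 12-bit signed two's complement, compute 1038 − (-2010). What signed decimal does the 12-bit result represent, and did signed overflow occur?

-1048; overflow

1038 → 010000001110
-2010 → 100000100110
Subtract via negate-and-add: invert 100000100110 + 1 = 011111011010 (i.e. 2010).
  010000001110
+ 011111011010
= 101111101000
Result 101111101000: MSB = 1 → 3048 − 4096 = -1048.
Both addends (after negating the subtrahend) are non-negative but the stored result is negative: signed overflow. The true value 1038 − (-2010) = 3048 lies outside [-2048, 2047].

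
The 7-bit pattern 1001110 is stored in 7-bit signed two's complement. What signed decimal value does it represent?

MSB is 1, so the value is negative.
Invert: 0110001. Add 1: 0110010 = 50. So the value is −50.

-50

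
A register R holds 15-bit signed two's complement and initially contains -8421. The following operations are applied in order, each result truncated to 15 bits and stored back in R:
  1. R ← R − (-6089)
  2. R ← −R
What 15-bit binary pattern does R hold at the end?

000100100011100

Start: R = -8421 = 101111100011011.
R = -8421 − (-6089) = -2332 = 111011011100100
R = −(-2332) = 2332 = 000100100011100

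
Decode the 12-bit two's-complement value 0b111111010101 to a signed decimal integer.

MSB is 1, so the value is negative.
Unsigned reading: 4053. Subtract 2^12 = 4096: 4053 − 4096 = -43.

-43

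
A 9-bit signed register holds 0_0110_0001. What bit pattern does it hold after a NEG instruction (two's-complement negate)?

Invert: 110011110. Add 1: 110011111.
Check: 001100001 = 97, 110011111 = -97.

110011111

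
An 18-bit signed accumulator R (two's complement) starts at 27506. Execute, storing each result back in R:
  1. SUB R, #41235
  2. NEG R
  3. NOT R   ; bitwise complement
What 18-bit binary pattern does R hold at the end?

111100101001011110

Start: R = 27506 = 000110101101110010.
R = 27506 − 41235 = -13729 = 111100101001011111
R = −(-13729) = 13729 = 000011010110100001
R = NOT 000011010110100001 = 111100101001011110 = -13730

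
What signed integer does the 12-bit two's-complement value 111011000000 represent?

-320

MSB is 1, so the value is negative.
Unsigned reading: 3776. Subtract 2^12 = 4096: 3776 − 4096 = -320.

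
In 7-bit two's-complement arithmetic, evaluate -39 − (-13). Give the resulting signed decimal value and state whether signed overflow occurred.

-39 → 1011001
-13 → 1110011
Subtract via negate-and-add: invert 1110011 + 1 = 0001101 (i.e. 13).
  1011001
+ 0001101
= 1100110
Result 1100110: MSB = 1 → 102 − 128 = -26.
Addends (after negating the subtrahend) have opposite signs, so signed overflow cannot occur.

-26; no overflow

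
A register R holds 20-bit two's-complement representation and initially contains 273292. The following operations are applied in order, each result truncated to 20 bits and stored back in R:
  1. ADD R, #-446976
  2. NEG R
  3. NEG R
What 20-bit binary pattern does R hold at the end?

11010101100110001100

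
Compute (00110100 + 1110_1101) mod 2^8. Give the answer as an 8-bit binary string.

00100001

  00110100
+ 11101101
= 00100001  (discard carry-out 1)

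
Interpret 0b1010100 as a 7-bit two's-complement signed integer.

-44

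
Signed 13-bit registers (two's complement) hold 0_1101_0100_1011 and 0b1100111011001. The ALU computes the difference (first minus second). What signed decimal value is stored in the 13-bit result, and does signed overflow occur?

-3214; overflow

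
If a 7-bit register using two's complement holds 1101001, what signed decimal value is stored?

MSB is 1, so the value is negative.
Invert: 0010110. Add 1: 0010111 = 23. So the value is −23.

-23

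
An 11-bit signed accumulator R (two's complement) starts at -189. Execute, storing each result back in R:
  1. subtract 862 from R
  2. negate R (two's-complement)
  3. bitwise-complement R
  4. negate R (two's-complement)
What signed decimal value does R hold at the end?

-996

Start: R = -189 = 11101000011.
R = -189 − 862 = -1051; wraps to 997 = 01111100101
R = −(997) = -997 = 10000011011
R = NOT 10000011011 = 01111100100 = 996
R = −(996) = -996 = 10000011100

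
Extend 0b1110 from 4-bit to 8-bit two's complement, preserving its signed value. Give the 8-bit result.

11111110

MSB of 1110 is 1; replicate it into the new high bits.
1111|1110 → 11111110 (still -2).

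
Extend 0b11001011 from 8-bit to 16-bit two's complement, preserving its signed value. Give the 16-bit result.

1111111111001011

MSB of 11001011 is 1; replicate it into the new high bits.
11111111|11001011 → 1111111111001011 (still -53).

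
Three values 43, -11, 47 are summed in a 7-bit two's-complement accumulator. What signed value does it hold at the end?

-49

43 + (-11) = 32 (0100000)
32 + 47 = 79 → wraps to -49 (1001111)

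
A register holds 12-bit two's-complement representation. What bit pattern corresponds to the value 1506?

010111100010

1506 is non-negative, so write it directly in 12 bits: 010111100010.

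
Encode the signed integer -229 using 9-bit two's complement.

100011011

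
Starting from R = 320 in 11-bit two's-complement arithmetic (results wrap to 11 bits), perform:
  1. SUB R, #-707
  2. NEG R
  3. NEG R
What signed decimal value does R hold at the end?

Start: R = 320 = 00101000000.
R = 320 − (-707) = 1027; wraps to -1021 = 10000000011
R = −(-1021) = 1021 = 01111111101
R = −(1021) = -1021 = 10000000011

-1021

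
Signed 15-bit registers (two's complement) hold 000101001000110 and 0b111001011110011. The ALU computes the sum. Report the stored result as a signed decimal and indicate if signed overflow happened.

-711; no overflow

000101001000110 = 2630 (signed)
0b111001011110011 → 111001011110011 = -3341 (signed)
  000101001000110
+ 111001011110011
= 111110100111001
Result 111110100111001: MSB = 1 → 32057 − 32768 = -711.
Addends have opposite signs, so signed overflow cannot occur.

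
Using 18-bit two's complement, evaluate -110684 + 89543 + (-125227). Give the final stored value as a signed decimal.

115776

-110684 + 89543 = -21141 (111010110101101011)
-21141 + (-125227) = -146368 → wraps to 115776 (011100010001000000)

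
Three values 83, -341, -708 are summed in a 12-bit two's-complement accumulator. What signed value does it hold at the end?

83 + (-341) = -258 (111011111110)
-258 + (-708) = -966 (110000111010)

-966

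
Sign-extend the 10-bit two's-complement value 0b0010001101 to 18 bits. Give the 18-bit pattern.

000000000010001101

MSB of 0010001101 is 0; replicate it into the new high bits.
00000000|0010001101 → 000000000010001101 (still 141).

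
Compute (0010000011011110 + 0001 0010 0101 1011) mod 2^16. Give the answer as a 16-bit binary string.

0011001100111001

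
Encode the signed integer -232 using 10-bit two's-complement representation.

|-232| = 232 = 0011101000 in 10 bits.
Invert the bits: 1100010111. Add 1: 1100011000.
Check: 1100011000 reads as 792 − 1024 = -232.

1100011000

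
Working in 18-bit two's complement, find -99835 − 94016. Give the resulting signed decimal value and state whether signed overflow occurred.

68293; overflow

-99835 → 100111101000000101
94016 → 010110111101000000
Subtract via negate-and-add: invert 010110111101000000 + 1 = 101001000011000000 (i.e. -94016).
  100111101000000101
+ 101001000011000000
= 010000101011000101  (discard carry-out 1)
Result 010000101011000101: MSB = 0 → value 68293.
Both addends (after negating the subtrahend) are negative but the stored result is non-negative: signed overflow. The true value -99835 − 94016 = -193851 lies outside [-131072, 131071].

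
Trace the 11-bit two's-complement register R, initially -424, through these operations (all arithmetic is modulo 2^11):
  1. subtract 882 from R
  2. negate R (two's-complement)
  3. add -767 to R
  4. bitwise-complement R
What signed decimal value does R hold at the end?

Start: R = -424 = 11001011000.
R = -424 − 882 = -1306; wraps to 742 = 01011100110
R = −(742) = -742 = 10100011010
R = -742 + (-767) = -1509; wraps to 539 = 01000011011
R = NOT 01000011011 = 10111100100 = -540

-540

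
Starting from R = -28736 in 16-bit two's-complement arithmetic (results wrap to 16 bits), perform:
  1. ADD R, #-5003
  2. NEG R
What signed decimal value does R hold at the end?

Start: R = -28736 = 1000111111000000.
R = -28736 + (-5003) = -33739; wraps to 31797 = 0111110000110101
R = −(31797) = -31797 = 1000001111001011

-31797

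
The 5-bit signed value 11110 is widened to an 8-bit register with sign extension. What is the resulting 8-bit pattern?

MSB of 11110 is 1; replicate it into the new high bits.
111|11110 → 11111110 (still -2).

11111110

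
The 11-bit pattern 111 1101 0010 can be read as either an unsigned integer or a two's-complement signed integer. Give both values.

unsigned = 2002, signed = -46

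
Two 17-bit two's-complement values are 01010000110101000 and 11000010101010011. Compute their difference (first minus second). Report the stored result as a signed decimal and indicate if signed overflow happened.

01010000110101000 = 41384 (signed)
11000010101010011 = -31405 (signed)
Subtract via negate-and-add: invert 11000010101010011 + 1 = 00111101010101101 (i.e. 31405).
  01010000110101000
+ 00111101010101101
= 10001110001010101
Result 10001110001010101: MSB = 1 → 72789 − 131072 = -58283.
Both addends (after negating the subtrahend) are non-negative but the stored result is negative: signed overflow. The true value 41384 − (-31405) = 72789 lies outside [-65536, 65535].

-58283; overflow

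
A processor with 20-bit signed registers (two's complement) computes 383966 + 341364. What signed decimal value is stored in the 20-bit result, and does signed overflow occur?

383966 → 01011101101111011110
341364 → 01010011010101110100
  01011101101111011110
+ 01010011010101110100
= 10110001000101010010
Result 10110001000101010010: MSB = 1 → 725330 − 1048576 = -323246.
Both addends are non-negative but the stored result is negative: signed overflow. The true value 383966 + 341364 = 725330 lies outside [-524288, 524287].

-323246; overflow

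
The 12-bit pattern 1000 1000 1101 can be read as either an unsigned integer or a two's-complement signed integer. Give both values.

Unsigned: 100010001101 = 2189.
Signed: MSB=1 → 2189 − 4096 = -1907.

unsigned = 2189, signed = -1907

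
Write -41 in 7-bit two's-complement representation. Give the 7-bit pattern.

|-41| = 41 = 0101001 in 7 bits.
Invert the bits: 1010110. Add 1: 1010111.

1010111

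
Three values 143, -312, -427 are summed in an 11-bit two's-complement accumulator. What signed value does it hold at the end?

-596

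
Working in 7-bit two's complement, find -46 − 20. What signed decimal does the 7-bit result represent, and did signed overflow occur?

-46 → 1010010
20 → 0010100
Subtract via negate-and-add: invert 0010100 + 1 = 1101100 (i.e. -20).
  1010010
+ 1101100
= 0111110  (discard carry-out 1)
Result 0111110: MSB = 0 → value 62.
Both addends (after negating the subtrahend) are negative but the stored result is non-negative: signed overflow. The true value -46 − 20 = -66 lies outside [-64, 63].

62; overflow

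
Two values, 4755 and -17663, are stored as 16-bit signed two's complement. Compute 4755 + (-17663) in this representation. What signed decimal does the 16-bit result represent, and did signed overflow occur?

4755 → 0001001010010011
-17663 → 1011101100000001
  0001001010010011
+ 1011101100000001
= 1100110110010100
Result 1100110110010100: MSB = 1 → 52628 − 65536 = -12908.
Addends have opposite signs, so signed overflow cannot occur.

-12908; no overflow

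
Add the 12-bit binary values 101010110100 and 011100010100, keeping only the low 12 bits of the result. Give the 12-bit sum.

000111001000

  101010110100
+ 011100010100
= 000111001000  (discard carry-out 1)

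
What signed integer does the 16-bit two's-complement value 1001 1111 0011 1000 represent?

-24776

MSB is 1, so the value is negative.
Unsigned reading: 40760. Subtract 2^16 = 65536: 40760 − 65536 = -24776.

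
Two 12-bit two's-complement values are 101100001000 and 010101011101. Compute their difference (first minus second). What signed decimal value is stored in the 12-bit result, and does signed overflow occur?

101100001000 = -1272 (signed)
010101011101 = 1373 (signed)
Subtract via negate-and-add: invert 010101011101 + 1 = 101010100011 (i.e. -1373).
  101100001000
+ 101010100011
= 010110101011  (discard carry-out 1)
Result 010110101011: MSB = 0 → value 1451.
Both addends (after negating the subtrahend) are negative but the stored result is non-negative: signed overflow. The true value -1272 − 1373 = -2645 lies outside [-2048, 2047].

1451; overflow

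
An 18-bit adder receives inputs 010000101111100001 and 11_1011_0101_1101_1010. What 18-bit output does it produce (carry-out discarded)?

  010000101111100001
+ 111011010111011010
= 001100000110111011  (discard carry-out 1)

001100000110111011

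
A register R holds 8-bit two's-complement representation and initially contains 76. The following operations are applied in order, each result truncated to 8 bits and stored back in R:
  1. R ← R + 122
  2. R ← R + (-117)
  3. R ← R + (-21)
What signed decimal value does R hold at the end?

60

Start: R = 76 = 01001100.
R = 76 + 122 = 198; wraps to -58 = 11000110
R = -58 + (-117) = -175; wraps to 81 = 01010001
R = 81 + (-21) = 60 = 00111100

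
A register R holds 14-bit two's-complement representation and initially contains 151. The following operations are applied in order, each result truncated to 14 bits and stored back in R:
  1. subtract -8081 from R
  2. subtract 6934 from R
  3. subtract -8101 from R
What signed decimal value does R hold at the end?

-6985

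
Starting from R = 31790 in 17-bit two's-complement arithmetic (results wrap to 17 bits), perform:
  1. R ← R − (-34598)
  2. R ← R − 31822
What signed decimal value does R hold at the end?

Start: R = 31790 = 00111110000101110.
R = 31790 − (-34598) = 66388; wraps to -64684 = 10000001101010100
R = -64684 − 31822 = -96506; wraps to 34566 = 01000011100000110

34566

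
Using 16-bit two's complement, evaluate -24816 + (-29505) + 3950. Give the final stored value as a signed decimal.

15165

-24816 + (-29505) = -54321 → wraps to 11215 (0010101111001111)
11215 + 3950 = 15165 (0011101100111101)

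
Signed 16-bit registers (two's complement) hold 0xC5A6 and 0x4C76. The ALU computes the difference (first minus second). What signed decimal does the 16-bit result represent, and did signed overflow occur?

31024; overflow

0xC5A6 = 1100010110100110 = -14938 (signed)
0x4C76 = 0100110001110110 = 19574 (signed)
Subtract via negate-and-add: invert 0100110001110110 + 1 = 1011001110001010 (i.e. -19574).
  1100010110100110
+ 1011001110001010
= 0111100100110000  (discard carry-out 1)
Result 0111100100110000: MSB = 0 → value 31024.
Both addends (after negating the subtrahend) are negative but the stored result is non-negative: signed overflow. The true value -14938 − 19574 = -34512 lies outside [-32768, 32767].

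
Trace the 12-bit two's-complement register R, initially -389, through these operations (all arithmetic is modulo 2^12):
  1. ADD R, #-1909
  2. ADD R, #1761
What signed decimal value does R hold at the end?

-537

Start: R = -389 = 111001111011.
R = -389 + (-1909) = -2298; wraps to 1798 = 011100000110
R = 1798 + 1761 = 3559; wraps to -537 = 110111100111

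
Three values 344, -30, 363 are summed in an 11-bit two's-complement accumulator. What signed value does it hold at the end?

344 + (-30) = 314 (00100111010)
314 + 363 = 677 (01010100101)

677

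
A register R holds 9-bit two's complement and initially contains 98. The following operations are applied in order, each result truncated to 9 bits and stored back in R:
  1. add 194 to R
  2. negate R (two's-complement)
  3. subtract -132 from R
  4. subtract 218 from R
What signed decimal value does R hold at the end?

134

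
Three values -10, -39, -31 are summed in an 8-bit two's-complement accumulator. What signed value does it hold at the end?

-10 + (-39) = -49 (11001111)
-49 + (-31) = -80 (10110000)

-80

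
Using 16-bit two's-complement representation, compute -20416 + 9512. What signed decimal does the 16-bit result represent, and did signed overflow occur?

-20416 → 1011000001000000
9512 → 0010010100101000
  1011000001000000
+ 0010010100101000
= 1101010101101000
Result 1101010101101000: MSB = 1 → 54632 − 65536 = -10904.
Addends have opposite signs, so signed overflow cannot occur.

-10904; no overflow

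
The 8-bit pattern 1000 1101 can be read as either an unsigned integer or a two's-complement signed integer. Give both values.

unsigned = 141, signed = -115

Unsigned: 10001101 = 141.
Signed: MSB=1 → 141 − 256 = -115.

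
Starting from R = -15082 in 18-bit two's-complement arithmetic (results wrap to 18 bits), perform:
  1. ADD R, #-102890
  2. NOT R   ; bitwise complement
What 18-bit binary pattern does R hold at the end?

011100110011010011

Start: R = -15082 = 111100010100010110.
R = -15082 + (-102890) = -117972 = 100011001100101100
R = NOT 100011001100101100 = 011100110011010011 = 117971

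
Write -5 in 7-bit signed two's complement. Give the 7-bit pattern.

1111011

|-5| = 5 = 0000101 in 7 bits.
Invert the bits: 1111010. Add 1: 1111011.
Check: 1111011 reads as 123 − 128 = -5.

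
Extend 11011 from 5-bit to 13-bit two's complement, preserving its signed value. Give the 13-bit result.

MSB of 11011 is 1; replicate it into the new high bits.
11111111|11011 → 1111111111011 (still -5).

1111111111011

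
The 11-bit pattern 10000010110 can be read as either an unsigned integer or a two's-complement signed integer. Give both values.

unsigned = 1046, signed = -1002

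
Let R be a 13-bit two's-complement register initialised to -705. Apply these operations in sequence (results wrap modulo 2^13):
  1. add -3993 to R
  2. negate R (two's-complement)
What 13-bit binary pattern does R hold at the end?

Start: R = -705 = 1110100111111.
R = -705 + (-3993) = -4698; wraps to 3494 = 0110110100110
R = −(3494) = -3494 = 1001001011010

1001001011010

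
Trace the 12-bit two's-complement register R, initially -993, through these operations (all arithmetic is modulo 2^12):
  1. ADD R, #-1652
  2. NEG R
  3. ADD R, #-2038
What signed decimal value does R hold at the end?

Start: R = -993 = 110000011111.
R = -993 + (-1652) = -2645; wraps to 1451 = 010110101011
R = −(1451) = -1451 = 101001010101
R = -1451 + (-2038) = -3489; wraps to 607 = 001001011111

607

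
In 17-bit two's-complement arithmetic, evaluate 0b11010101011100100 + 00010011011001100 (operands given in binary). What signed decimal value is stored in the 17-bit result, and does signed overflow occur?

-11856; no overflow

0b11010101011100100 → 11010101011100100 = -21788 (signed)
00010011011001100 = 9932 (signed)
  11010101011100100
+ 00010011011001100
= 11101000110110000
Result 11101000110110000: MSB = 1 → 119216 − 131072 = -11856.
Addends have opposite signs, so signed overflow cannot occur.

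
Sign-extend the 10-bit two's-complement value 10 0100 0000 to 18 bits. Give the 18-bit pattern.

MSB of 1001000000 is 1; replicate it into the new high bits.
11111111|1001000000 → 111111111001000000 (still -448).

111111111001000000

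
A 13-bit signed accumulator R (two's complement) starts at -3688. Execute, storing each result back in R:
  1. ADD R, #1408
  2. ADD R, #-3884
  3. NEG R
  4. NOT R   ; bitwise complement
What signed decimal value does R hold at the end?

2027

Start: R = -3688 = 1000110011000.
R = -3688 + 1408 = -2280 = 1011100011000
R = -2280 + (-3884) = -6164; wraps to 2028 = 0011111101100
R = −(2028) = -2028 = 1100000010100
R = NOT 1100000010100 = 0011111101011 = 2027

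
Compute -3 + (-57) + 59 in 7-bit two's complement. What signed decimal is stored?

-3 + (-57) = -60 (1000100)
-60 + 59 = -1 (1111111)

-1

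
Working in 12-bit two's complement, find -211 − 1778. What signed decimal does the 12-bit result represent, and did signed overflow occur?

-1989; no overflow

-211 → 111100101101
1778 → 011011110010
Subtract via negate-and-add: invert 011011110010 + 1 = 100100001110 (i.e. -1778).
  111100101101
+ 100100001110
= 100000111011  (discard carry-out 1)
Result 100000111011: MSB = 1 → 2107 − 4096 = -1989.
Both addends (after negating the subtrahend) are negative and so is the stored result: no signed overflow.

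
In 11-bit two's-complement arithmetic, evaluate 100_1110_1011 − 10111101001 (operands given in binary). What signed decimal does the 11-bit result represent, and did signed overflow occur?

-254; no overflow

100_1110_1011 → 10011101011 = -789 (signed)
10111101001 = -535 (signed)
Subtract via negate-and-add: invert 10111101001 + 1 = 01000010111 (i.e. 535).
  10011101011
+ 01000010111
= 11100000010
Result 11100000010: MSB = 1 → 1794 − 2048 = -254.
Addends (after negating the subtrahend) have opposite signs, so signed overflow cannot occur.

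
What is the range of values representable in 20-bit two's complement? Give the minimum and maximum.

Minimum: −2^19 = -524288.
Maximum: 2^19 − 1 = 524287.

min = -524288, max = 524287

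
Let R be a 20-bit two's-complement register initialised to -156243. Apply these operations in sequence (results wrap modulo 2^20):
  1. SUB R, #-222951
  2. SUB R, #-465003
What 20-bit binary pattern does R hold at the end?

10000001110011111111

Start: R = -156243 = 11011001110110101101.
R = -156243 − (-222951) = 66708 = 00010000010010010100
R = 66708 − (-465003) = 531711; wraps to -516865 = 10000001110011111111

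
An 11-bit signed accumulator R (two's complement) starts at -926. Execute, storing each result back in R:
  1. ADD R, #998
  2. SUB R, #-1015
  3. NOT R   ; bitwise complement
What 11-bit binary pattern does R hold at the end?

Start: R = -926 = 10001100010.
R = -926 + 998 = 72 = 00001001000
R = 72 − (-1015) = 1087; wraps to -961 = 10000111111
R = NOT 10000111111 = 01111000000 = 960

01111000000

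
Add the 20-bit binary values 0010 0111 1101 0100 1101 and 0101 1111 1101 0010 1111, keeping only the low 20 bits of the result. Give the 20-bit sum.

10000111101001111100

  00100111110101001101
+ 01011111110100101111
= 10000111101001111100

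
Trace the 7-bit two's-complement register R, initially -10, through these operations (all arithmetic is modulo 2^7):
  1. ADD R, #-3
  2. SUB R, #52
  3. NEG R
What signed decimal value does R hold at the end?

-63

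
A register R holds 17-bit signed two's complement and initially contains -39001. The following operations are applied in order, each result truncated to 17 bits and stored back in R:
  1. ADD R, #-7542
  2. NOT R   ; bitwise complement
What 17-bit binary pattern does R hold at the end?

Start: R = -39001 = 10110011110100111.
R = -39001 + (-7542) = -46543 = 10100101000110001
R = NOT 10100101000110001 = 01011010111001110 = 46542

01011010111001110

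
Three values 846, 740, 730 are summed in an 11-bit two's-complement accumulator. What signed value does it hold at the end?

268

846 + 740 = 1586 → wraps to -462 (11000110010)
-462 + 730 = 268 (00100001100)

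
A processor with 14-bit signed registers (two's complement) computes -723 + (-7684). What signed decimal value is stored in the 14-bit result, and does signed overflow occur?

7977; overflow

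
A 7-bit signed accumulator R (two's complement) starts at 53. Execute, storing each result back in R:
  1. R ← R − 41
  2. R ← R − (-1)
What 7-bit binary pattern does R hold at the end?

0001101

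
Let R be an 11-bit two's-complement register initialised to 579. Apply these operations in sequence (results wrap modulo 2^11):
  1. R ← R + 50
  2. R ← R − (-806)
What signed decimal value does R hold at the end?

Start: R = 579 = 01001000011.
R = 579 + 50 = 629 = 01001110101
R = 629 − (-806) = 1435; wraps to -613 = 10110011011

-613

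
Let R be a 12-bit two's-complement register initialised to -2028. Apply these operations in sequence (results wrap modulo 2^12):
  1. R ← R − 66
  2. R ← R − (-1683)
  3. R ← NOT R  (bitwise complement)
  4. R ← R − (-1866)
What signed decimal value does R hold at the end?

-1820

Start: R = -2028 = 100000010100.
R = -2028 − 66 = -2094; wraps to 2002 = 011111010010
R = 2002 − (-1683) = 3685; wraps to -411 = 111001100101
R = NOT 111001100101 = 000110011010 = 410
R = 410 − (-1866) = 2276; wraps to -1820 = 100011100100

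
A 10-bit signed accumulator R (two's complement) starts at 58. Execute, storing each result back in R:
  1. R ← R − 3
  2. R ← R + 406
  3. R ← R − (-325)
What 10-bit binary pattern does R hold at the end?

Start: R = 58 = 0000111010.
R = 58 − 3 = 55 = 0000110111
R = 55 + 406 = 461 = 0111001101
R = 461 − (-325) = 786; wraps to -238 = 1100010010

1100010010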